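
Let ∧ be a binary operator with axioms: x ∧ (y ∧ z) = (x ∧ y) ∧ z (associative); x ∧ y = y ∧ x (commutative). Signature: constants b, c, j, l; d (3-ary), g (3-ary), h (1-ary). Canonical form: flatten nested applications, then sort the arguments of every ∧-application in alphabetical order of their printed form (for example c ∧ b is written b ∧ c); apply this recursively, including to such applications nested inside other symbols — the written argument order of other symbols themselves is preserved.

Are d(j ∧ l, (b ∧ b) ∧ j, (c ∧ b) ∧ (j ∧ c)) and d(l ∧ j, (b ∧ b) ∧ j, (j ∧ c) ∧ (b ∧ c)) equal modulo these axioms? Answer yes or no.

Answer: yes — both canonical forms are d(j ∧ l, b ∧ b ∧ j, b ∧ c ∧ c ∧ j)

Derivation:
Left:  d(j ∧ l, (b ∧ b) ∧ j, (c ∧ b) ∧ (j ∧ c))
  Work inside:  (c ∧ b) ∧ (j ∧ c)
  Un-nest:  c ∧ b ∧ j ∧ c
  Sort:  b ∧ c ∧ c ∧ j
  Reassemble:  d(j ∧ l, b ∧ b ∧ j, b ∧ c ∧ c ∧ j)
Right:  d(l ∧ j, (b ∧ b) ∧ j, (j ∧ c) ∧ (b ∧ c))
  Focus inside:  (j ∧ c) ∧ (b ∧ c)
  Un-nest:  j ∧ c ∧ b ∧ c
  Sort:  b ∧ c ∧ c ∧ j
  Put back:  d(j ∧ l, b ∧ b ∧ j, b ∧ c ∧ c ∧ j)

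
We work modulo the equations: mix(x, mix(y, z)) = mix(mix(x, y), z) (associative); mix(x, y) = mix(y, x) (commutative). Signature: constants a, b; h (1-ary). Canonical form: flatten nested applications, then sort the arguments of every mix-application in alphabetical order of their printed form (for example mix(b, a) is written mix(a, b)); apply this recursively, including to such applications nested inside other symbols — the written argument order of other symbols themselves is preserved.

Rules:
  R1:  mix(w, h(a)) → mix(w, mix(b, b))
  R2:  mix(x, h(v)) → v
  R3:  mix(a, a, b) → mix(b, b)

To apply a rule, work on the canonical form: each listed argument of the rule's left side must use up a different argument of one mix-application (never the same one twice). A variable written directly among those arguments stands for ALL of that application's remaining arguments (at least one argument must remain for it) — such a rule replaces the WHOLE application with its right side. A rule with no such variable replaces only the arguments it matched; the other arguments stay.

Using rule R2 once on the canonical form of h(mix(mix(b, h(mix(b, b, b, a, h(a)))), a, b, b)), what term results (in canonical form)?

Answer: h(mix(a, b, b, b, h(a)))

Derivation:
Canonical form:  h(mix(a, b, b, b, h(mix(a, b, b, b, h(a)))))
Match R2:  consume h(mix(a, b, b, b, h(a)));  v := mix(a, b, b, b, h(a)), x := mix(a, b, b, b)
The extension variable absorbs all remaining arguments, so the whole application is rewritten.
Giving:  h(mix(a, b, b, b, h(a)))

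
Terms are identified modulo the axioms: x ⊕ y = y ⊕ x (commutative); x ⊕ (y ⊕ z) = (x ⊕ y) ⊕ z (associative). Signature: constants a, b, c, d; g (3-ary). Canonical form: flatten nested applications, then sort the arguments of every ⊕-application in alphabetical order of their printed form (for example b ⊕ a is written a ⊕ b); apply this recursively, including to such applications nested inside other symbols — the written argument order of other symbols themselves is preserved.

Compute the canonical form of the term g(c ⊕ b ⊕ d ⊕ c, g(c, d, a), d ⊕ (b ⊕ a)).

Answer: g(b ⊕ c ⊕ c ⊕ d, g(c, d, a), a ⊕ b ⊕ d)

Derivation:
Focus inside:  d ⊕ (b ⊕ a)
Merge nested applications:  d ⊕ b ⊕ a
Sort arguments:  a ⊕ b ⊕ d
Reassemble:  g(b ⊕ c ⊕ c ⊕ d, g(c, d, a), a ⊕ b ⊕ d)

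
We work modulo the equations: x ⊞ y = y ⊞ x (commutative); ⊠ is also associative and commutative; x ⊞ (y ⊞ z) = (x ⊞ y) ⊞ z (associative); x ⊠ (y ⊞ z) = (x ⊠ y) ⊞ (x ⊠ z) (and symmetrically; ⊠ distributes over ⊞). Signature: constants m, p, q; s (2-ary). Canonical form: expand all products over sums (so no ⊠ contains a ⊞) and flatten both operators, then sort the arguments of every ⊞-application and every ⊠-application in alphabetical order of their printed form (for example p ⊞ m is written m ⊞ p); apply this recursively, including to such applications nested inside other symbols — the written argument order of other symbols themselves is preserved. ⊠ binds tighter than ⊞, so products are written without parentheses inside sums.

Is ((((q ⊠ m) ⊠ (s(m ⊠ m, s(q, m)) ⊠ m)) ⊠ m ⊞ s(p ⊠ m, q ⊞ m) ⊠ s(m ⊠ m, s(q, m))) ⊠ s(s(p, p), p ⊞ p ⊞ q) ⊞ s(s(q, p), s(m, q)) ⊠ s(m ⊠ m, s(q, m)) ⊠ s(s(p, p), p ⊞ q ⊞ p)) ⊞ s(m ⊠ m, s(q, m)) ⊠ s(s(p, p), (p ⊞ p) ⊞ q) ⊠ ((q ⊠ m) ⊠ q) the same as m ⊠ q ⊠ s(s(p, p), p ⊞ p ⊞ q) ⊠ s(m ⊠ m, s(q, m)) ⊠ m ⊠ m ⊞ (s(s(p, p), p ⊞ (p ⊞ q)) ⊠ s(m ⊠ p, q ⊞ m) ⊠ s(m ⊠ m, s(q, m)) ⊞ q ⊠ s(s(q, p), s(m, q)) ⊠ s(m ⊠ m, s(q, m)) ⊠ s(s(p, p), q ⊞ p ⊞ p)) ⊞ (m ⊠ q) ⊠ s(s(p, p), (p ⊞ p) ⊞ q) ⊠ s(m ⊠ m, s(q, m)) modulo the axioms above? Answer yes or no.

Answer: no — m ⊠ m ⊠ m ⊠ q ⊠ s(m ⊠ m, s(q, m)) ⊠ s(s(p, p), p ⊞ p ⊞ q) ⊞ m ⊠ q ⊠ q ⊠ s(m ⊠ m, s(q, m)) ⊠ s(s(p, p), p ⊞ p ⊞ q) ⊞ s(m ⊠ m, s(q, m)) ⊠ s(m ⊠ p, m ⊞ q) ⊠ s(s(p, p), p ⊞ p ⊞ q) ⊞ s(m ⊠ m, s(q, m)) ⊠ s(s(p, p), p ⊞ p ⊞ q) ⊠ s(s(q, p), s(m, q)) vs m ⊠ m ⊠ m ⊠ q ⊠ s(m ⊠ m, s(q, m)) ⊠ s(s(p, p), p ⊞ p ⊞ q) ⊞ m ⊠ q ⊠ s(m ⊠ m, s(q, m)) ⊠ s(s(p, p), p ⊞ p ⊞ q) ⊞ q ⊠ s(m ⊠ m, s(q, m)) ⊠ s(s(p, p), p ⊞ p ⊞ q) ⊠ s(s(q, p), s(m, q)) ⊞ s(m ⊠ m, s(q, m)) ⊠ s(m ⊠ p, m ⊞ q) ⊠ s(s(p, p), p ⊞ p ⊞ q)

Derivation:
Left:  ((((q ⊠ m) ⊠ (s(m ⊠ m, s(q, m)) ⊠ m)) ⊠ m ⊞ s(p ⊠ m, q ⊞ m) ⊠ s(m ⊠ m, s(q, m))) ⊠ s(s(p, p), p ⊞ p ⊞ q) ⊞ s(s(q, p), s(m, q)) ⊠ s(m ⊠ m, s(q, m)) ⊠ s(s(p, p), p ⊞ q ⊞ p)) ⊞ s(m ⊠ m, s(q, m)) ⊠ s(s(p, p), (p ⊞ p) ⊞ q) ⊠ ((q ⊠ m) ⊠ q)
  Expand:  m ⊠ m ⊠ m ⊠ q ⊠ s(m ⊠ m, s(q, m)) ⊠ s(s(p, p), p ⊞ p ⊞ q) ⊞ s(m ⊠ m, s(q, m)) ⊠ s(m ⊠ p, m ⊞ q) ⊠ s(s(p, p), p ⊞ p ⊞ q) ⊞ s(m ⊠ m, s(q, m)) ⊠ s(s(p, p), p ⊞ p ⊞ q) ⊠ s(s(q, p), s(m, q)) ⊞ m ⊠ q ⊠ q ⊠ s(m ⊠ m, s(q, m)) ⊠ s(s(p, p), p ⊞ p ⊞ q)
  Order the arguments:  m ⊠ m ⊠ m ⊠ q ⊠ s(m ⊠ m, s(q, m)) ⊠ s(s(p, p), p ⊞ p ⊞ q) ⊞ m ⊠ q ⊠ q ⊠ s(m ⊠ m, s(q, m)) ⊠ s(s(p, p), p ⊞ p ⊞ q) ⊞ s(m ⊠ m, s(q, m)) ⊠ s(m ⊠ p, m ⊞ q) ⊠ s(s(p, p), p ⊞ p ⊞ q) ⊞ s(m ⊠ m, s(q, m)) ⊠ s(s(p, p), p ⊞ p ⊞ q) ⊠ s(s(q, p), s(m, q))
Right:  m ⊠ q ⊠ s(s(p, p), p ⊞ p ⊞ q) ⊠ s(m ⊠ m, s(q, m)) ⊠ m ⊠ m ⊞ (s(s(p, p), p ⊞ (p ⊞ q)) ⊠ s(m ⊠ p, q ⊞ m) ⊠ s(m ⊠ m, s(q, m)) ⊞ q ⊠ s(s(q, p), s(m, q)) ⊠ s(m ⊠ m, s(q, m)) ⊠ s(s(p, p), q ⊞ p ⊞ p)) ⊞ (m ⊠ q) ⊠ s(s(p, p), (p ⊞ p) ⊞ q) ⊠ s(m ⊠ m, s(q, m))
  Un-nest:  m ⊠ m ⊠ m ⊠ q ⊠ s(m ⊠ m, s(q, m)) ⊠ s(s(p, p), p ⊞ p ⊞ q) ⊞ s(m ⊠ m, s(q, m)) ⊠ s(m ⊠ p, m ⊞ q) ⊠ s(s(p, p), p ⊞ p ⊞ q) ⊞ q ⊠ s(m ⊠ m, s(q, m)) ⊠ s(s(p, p), p ⊞ p ⊞ q) ⊠ s(s(q, p), s(m, q)) ⊞ m ⊠ q ⊠ s(m ⊠ m, s(q, m)) ⊠ s(s(p, p), p ⊞ p ⊞ q)
  Order the arguments:  m ⊠ m ⊠ m ⊠ q ⊠ s(m ⊠ m, s(q, m)) ⊠ s(s(p, p), p ⊞ p ⊞ q) ⊞ m ⊠ q ⊠ s(m ⊠ m, s(q, m)) ⊠ s(s(p, p), p ⊞ p ⊞ q) ⊞ q ⊠ s(m ⊠ m, s(q, m)) ⊠ s(s(p, p), p ⊞ p ⊞ q) ⊠ s(s(q, p), s(m, q)) ⊞ s(m ⊠ m, s(q, m)) ⊠ s(m ⊠ p, m ⊞ q) ⊠ s(s(p, p), p ⊞ p ⊞ q)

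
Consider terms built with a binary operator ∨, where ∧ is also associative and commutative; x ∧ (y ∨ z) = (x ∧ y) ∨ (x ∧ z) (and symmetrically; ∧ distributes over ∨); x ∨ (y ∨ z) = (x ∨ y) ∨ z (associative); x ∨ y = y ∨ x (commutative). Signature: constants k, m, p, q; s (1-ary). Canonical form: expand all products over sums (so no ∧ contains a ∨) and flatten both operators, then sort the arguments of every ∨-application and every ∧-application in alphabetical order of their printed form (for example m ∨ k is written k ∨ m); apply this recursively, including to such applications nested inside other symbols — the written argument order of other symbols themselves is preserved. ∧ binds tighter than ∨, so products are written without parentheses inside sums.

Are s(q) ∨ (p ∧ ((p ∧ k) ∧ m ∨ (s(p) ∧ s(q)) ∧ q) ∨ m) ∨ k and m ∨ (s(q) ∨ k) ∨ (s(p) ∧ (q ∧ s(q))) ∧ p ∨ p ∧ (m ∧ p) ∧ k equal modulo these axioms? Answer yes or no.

Answer: yes — both canonical forms are k ∨ k ∧ m ∧ p ∧ p ∨ m ∨ p ∧ q ∧ s(p) ∧ s(q) ∨ s(q)

Derivation:
Left:  s(q) ∨ (p ∧ ((p ∧ k) ∧ m ∨ (s(p) ∧ s(q)) ∧ q) ∨ m) ∨ k
  Distribute:  s(q) ∨ k ∧ m ∧ p ∧ p ∨ p ∧ q ∧ s(p) ∧ s(q) ∨ m ∨ k
  Order the arguments:  k ∨ k ∧ m ∧ p ∧ p ∨ m ∨ p ∧ q ∧ s(p) ∧ s(q) ∨ s(q)
Right:  m ∨ (s(q) ∨ k) ∨ (s(p) ∧ (q ∧ s(q))) ∧ p ∨ p ∧ (m ∧ p) ∧ k
  Flatten:  m ∨ s(q) ∨ k ∨ p ∧ q ∧ s(p) ∧ s(q) ∨ k ∧ m ∧ p ∧ p
  Order the arguments:  k ∨ k ∧ m ∧ p ∧ p ∨ m ∨ p ∧ q ∧ s(p) ∧ s(q) ∨ s(q)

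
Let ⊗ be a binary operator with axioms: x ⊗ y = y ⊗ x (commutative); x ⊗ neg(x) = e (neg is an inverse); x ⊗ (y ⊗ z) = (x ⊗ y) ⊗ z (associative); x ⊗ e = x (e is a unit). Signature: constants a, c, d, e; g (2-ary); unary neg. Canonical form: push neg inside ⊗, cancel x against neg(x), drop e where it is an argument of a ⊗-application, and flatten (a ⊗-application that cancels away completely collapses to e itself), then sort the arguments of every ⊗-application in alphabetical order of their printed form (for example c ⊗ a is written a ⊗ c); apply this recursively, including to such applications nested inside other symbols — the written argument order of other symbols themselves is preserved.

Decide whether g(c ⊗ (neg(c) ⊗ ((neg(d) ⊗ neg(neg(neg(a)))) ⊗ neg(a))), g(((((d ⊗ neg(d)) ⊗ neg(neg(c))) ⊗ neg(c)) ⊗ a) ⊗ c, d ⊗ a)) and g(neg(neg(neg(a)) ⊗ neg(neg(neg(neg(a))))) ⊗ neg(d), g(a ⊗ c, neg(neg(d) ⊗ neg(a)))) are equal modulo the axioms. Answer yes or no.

Left:  g(c ⊗ (neg(c) ⊗ ((neg(d) ⊗ neg(neg(neg(a)))) ⊗ neg(a))), g(((((d ⊗ neg(d)) ⊗ neg(neg(c))) ⊗ neg(c)) ⊗ a) ⊗ c, d ⊗ a))
  Descend into:  ((((d ⊗ neg(d)) ⊗ neg(neg(c))) ⊗ neg(c)) ⊗ a) ⊗ c
  Push neg inside:  distribute neg over ⊗ and collapse double neg
  Cancel:  d cancels
  Combine occurrences:  c ⊗ a
  Sort:  a ⊗ c
  Rebuild:  g(neg(a) ⊗ neg(a) ⊗ neg(d), g(a ⊗ c, a ⊗ d))
Right:  g(neg(neg(neg(a)) ⊗ neg(neg(neg(neg(a))))) ⊗ neg(d), g(a ⊗ c, neg(neg(d) ⊗ neg(a))))
  Work inside:  neg(neg(neg(a)) ⊗ neg(neg(neg(neg(a))))) ⊗ neg(d)
  Push neg inside:  distribute neg over ⊗ and collapse double neg
  Combine occurrences:  neg(a) ⊗ neg(a) ⊗ neg(d)
  Put back:  g(neg(a) ⊗ neg(a) ⊗ neg(d), g(a ⊗ c, a ⊗ d))

Answer: yes — both canonical forms are g(neg(a) ⊗ neg(a) ⊗ neg(d), g(a ⊗ c, a ⊗ d))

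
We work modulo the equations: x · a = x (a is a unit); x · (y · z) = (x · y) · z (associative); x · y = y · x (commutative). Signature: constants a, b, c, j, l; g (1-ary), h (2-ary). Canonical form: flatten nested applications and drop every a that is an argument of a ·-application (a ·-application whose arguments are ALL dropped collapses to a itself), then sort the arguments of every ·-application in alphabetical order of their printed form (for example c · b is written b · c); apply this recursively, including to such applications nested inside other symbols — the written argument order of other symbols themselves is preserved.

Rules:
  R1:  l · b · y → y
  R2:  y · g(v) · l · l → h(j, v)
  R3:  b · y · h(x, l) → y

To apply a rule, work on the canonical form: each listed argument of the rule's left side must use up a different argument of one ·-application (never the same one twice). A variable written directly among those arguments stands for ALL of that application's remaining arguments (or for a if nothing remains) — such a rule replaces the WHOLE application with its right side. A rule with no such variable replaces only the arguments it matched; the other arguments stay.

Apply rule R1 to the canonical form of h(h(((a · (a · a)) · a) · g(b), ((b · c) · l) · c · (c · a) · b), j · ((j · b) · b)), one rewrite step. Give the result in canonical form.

Canonical form:  h(h(g(b), b · b · c · c · c · l), b · b · j · j)
Apply R1:  consuming b, l;  y := b · c · c · c
The variable takes the whole remainder — replace the entire application.
New term:  h(h(g(b), b · c · c · c), b · b · j · j)

Answer: h(h(g(b), b · c · c · c), b · b · j · j)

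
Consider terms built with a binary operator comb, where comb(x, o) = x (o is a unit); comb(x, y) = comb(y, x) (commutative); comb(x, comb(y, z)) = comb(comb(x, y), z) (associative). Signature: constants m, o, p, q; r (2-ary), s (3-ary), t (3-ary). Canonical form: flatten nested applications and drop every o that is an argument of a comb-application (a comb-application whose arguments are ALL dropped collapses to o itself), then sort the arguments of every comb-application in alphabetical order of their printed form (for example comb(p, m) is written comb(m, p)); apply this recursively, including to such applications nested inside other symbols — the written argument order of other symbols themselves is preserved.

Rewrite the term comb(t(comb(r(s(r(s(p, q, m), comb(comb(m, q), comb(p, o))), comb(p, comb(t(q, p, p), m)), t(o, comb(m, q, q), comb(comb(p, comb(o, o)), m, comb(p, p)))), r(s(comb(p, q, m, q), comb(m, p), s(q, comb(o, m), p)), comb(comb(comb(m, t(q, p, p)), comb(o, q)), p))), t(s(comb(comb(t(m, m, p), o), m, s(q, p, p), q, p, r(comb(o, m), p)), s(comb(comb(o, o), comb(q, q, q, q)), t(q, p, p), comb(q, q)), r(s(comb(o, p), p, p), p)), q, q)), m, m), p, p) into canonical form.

Answer: comb(p, p, t(comb(r(s(r(s(p, q, m), comb(m, p, q)), comb(m, p, t(q, p, p)), t(o, comb(m, q, q), comb(m, p, p, p))), r(s(comb(m, p, q, q), comb(m, p), s(q, m, p)), comb(m, p, q, t(q, p, p)))), t(s(comb(m, p, q, r(m, p), s(q, p, p), t(m, m, p)), s(comb(q, q, q, q), t(q, p, p), comb(q, q)), r(s(p, p, p), p)), q, q)), m, m))

Derivation:
Canonicalize subterm:  t(comb(r(s(r(s(p, q, m), comb(comb(m, q), comb(p, o))), comb(p, comb(t(q, p, p), m)), t(o, comb(m, q, q), comb(comb(p, comb(o, o)), m, comb(p, p)))), r(s(comb(p, q, m, q), comb(m, p), s(q, comb(o, m), p)), comb(comb(comb(m, t(q, p, p)), comb(o, q)), p))), t(s(comb(comb(t(m, m, p), o), m, s(q, p, p), q, p, r(comb(o, m), p)), s(comb(comb(o, o), comb(q, q, q, q)), t(q, p, p), comb(q, q)), r(s(comb(o, p), p, p), p)), q, q)), m, m)  →  t(comb(r(s(r(s(p, q, m), comb(m, p, q)), comb(m, p, t(q, p, p)), t(o, comb(m, q, q), comb(m, p, p, p))), r(s(comb(m, p, q, q), comb(m, p), s(q, m, p)), comb(m, p, q, t(q, p, p)))), t(s(comb(m, p, q, r(m, p), s(q, p, p), t(m, m, p)), s(comb(q, q, q, q), t(q, p, p), comb(q, q)), r(s(p, p, p), p)), q, q)), m, m)
Sort:  comb(p, p, t(comb(r(s(r(s(p, q, m), comb(m, p, q)), comb(m, p, t(q, p, p)), t(o, comb(m, q, q), comb(m, p, p, p))), r(s(comb(m, p, q, q), comb(m, p), s(q, m, p)), comb(m, p, q, t(q, p, p)))), t(s(comb(m, p, q, r(m, p), s(q, p, p), t(m, m, p)), s(comb(q, q, q, q), t(q, p, p), comb(q, q)), r(s(p, p, p), p)), q, q)), m, m))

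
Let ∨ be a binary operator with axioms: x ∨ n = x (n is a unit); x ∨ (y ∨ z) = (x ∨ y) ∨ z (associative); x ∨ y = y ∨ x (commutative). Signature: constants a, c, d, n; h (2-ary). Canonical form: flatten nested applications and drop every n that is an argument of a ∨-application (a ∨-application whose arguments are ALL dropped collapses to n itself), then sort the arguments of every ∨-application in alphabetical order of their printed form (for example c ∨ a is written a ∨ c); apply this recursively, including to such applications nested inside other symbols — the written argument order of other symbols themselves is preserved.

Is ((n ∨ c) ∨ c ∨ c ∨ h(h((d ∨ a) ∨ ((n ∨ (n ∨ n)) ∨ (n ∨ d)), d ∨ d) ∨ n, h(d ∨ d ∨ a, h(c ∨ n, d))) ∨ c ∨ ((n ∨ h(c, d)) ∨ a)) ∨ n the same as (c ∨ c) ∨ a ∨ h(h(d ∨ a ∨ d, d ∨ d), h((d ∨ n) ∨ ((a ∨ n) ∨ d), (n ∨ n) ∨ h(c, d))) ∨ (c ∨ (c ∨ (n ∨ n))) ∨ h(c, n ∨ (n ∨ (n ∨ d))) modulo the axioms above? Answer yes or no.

Answer: yes — both canonical forms are a ∨ c ∨ c ∨ c ∨ c ∨ h(c, d) ∨ h(h(a ∨ d ∨ d, d ∨ d), h(a ∨ d ∨ d, h(c, d)))

Derivation:
Left:  ((n ∨ c) ∨ c ∨ c ∨ h(h((d ∨ a) ∨ ((n ∨ (n ∨ n)) ∨ (n ∨ d)), d ∨ d) ∨ n, h(d ∨ d ∨ a, h(c ∨ n, d))) ∨ c ∨ ((n ∨ h(c, d)) ∨ a)) ∨ n
  Merge nested applications:  n ∨ c ∨ c ∨ c ∨ h(h((d ∨ a) ∨ ((n ∨ (n ∨ n)) ∨ (n ∨ d)), d ∨ d) ∨ n, h(d ∨ d ∨ a, h(c ∨ n, d))) ∨ c ∨ n ∨ h(c, d) ∨ a ∨ n
  Canonicalize subterm:  h(h((d ∨ a) ∨ ((n ∨ (n ∨ n)) ∨ (n ∨ d)), d ∨ d) ∨ n, h(d ∨ d ∨ a, h(c ∨ n, d)))  →  h(h(a ∨ d ∨ d, d ∨ d), h(a ∨ d ∨ d, h(c, d)))
  Units out:  drop n (×3)
  Sort:  a ∨ c ∨ c ∨ c ∨ c ∨ h(c, d) ∨ h(h(a ∨ d ∨ d, d ∨ d), h(a ∨ d ∨ d, h(c, d)))
Right:  (c ∨ c) ∨ a ∨ h(h(d ∨ a ∨ d, d ∨ d), h((d ∨ n) ∨ ((a ∨ n) ∨ d), (n ∨ n) ∨ h(c, d))) ∨ (c ∨ (c ∨ (n ∨ n))) ∨ h(c, n ∨ (n ∨ (n ∨ d)))
  Merge nested applications:  c ∨ c ∨ a ∨ h(h(d ∨ a ∨ d, d ∨ d), h((d ∨ n) ∨ ((a ∨ n) ∨ d), (n ∨ n) ∨ h(c, d))) ∨ c ∨ c ∨ n ∨ n ∨ h(c, n ∨ (n ∨ (n ∨ d)))
  Inside:  h(h(d ∨ a ∨ d, d ∨ d), h((d ∨ n) ∨ ((a ∨ n) ∨ d), (n ∨ n) ∨ h(c, d)))  →  h(h(a ∨ d ∨ d, d ∨ d), h(a ∨ d ∨ d, h(c, d)))
  Simplify inside:  h(c, n ∨ (n ∨ (n ∨ d)))  →  h(c, d)
  Drop the unit:  drop n (×2)
  Order the arguments:  a ∨ c ∨ c ∨ c ∨ c ∨ h(c, d) ∨ h(h(a ∨ d ∨ d, d ∨ d), h(a ∨ d ∨ d, h(c, d)))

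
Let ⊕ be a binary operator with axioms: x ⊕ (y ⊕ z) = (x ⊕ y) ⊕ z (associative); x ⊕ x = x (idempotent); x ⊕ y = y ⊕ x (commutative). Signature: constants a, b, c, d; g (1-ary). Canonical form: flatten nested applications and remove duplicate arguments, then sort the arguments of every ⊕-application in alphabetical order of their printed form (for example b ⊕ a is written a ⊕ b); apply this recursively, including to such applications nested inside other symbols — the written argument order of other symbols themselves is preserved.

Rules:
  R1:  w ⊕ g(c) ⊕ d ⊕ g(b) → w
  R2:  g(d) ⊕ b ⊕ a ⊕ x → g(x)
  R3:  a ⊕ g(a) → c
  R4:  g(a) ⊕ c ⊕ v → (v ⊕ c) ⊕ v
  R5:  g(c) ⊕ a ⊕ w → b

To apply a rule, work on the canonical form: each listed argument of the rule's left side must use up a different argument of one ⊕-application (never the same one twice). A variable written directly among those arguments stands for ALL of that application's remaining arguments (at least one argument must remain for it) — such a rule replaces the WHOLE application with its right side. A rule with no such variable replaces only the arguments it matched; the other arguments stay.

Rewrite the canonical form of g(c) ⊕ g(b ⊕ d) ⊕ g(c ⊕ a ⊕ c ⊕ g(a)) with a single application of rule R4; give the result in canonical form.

Answer: g(a ⊕ c) ⊕ g(b ⊕ d) ⊕ g(c)

Derivation:
Canonical form:  g(a ⊕ c ⊕ g(a)) ⊕ g(b ⊕ d) ⊕ g(c)
R4 matches:  uses c, g(a);  v := a
The variable takes the whole remainder — replace the entire application.
Giving:  g(a ⊕ c) ⊕ g(b ⊕ d) ⊕ g(c)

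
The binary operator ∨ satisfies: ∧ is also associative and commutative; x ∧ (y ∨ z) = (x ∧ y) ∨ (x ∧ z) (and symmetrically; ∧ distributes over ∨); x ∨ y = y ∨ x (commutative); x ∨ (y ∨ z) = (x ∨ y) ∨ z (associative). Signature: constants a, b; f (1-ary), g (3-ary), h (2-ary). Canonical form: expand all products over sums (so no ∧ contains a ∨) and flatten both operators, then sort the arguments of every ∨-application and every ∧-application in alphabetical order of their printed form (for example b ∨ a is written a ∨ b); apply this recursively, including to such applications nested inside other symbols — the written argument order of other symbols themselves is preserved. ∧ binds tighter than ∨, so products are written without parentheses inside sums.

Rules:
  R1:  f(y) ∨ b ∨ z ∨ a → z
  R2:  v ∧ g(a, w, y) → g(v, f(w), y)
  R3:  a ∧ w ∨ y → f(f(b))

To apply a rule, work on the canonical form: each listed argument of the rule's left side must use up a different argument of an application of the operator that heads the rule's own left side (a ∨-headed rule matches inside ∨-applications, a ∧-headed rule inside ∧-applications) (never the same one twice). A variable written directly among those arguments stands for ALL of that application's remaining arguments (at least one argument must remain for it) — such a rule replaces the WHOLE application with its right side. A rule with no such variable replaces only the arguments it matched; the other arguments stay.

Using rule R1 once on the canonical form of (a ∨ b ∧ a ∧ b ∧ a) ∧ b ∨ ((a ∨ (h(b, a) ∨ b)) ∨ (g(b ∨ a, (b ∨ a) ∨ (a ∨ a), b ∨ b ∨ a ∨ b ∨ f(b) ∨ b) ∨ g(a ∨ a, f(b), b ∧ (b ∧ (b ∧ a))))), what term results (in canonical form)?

Canonical form:  a ∨ a ∧ a ∧ b ∧ b ∧ b ∨ a ∧ b ∨ b ∨ g(a ∨ a, f(b), a ∧ b ∧ b ∧ b) ∨ g(a ∨ b, a ∨ a ∨ a ∨ b, a ∨ b ∨ b ∨ b ∨ b ∨ f(b)) ∨ h(b, a)
R1 matches:  uses a, b, f(b);  y := b, z := b ∨ b ∨ b
The extension variable absorbs all remaining arguments, so the whole application is rewritten.
Result:  a ∨ a ∧ a ∧ b ∧ b ∧ b ∨ a ∧ b ∨ b ∨ g(a ∨ a, f(b), a ∧ b ∧ b ∧ b) ∨ g(a ∨ b, a ∨ a ∨ a ∨ b, b ∨ b ∨ b) ∨ h(b, a)

Answer: a ∨ a ∧ a ∧ b ∧ b ∧ b ∨ a ∧ b ∨ b ∨ g(a ∨ a, f(b), a ∧ b ∧ b ∧ b) ∨ g(a ∨ b, a ∨ a ∨ a ∨ b, b ∨ b ∨ b) ∨ h(b, a)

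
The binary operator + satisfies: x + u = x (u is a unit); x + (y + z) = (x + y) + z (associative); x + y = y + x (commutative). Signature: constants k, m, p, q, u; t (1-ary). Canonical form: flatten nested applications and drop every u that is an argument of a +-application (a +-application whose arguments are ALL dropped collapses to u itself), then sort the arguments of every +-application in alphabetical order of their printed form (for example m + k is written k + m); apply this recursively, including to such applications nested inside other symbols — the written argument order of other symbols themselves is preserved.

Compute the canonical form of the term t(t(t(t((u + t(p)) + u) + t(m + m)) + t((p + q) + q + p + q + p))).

Answer: t(t(t(p + p + p + q + q + q) + t(t(m + m) + t(t(p)))))

Derivation:
Focus inside:  t(t((u + t(p)) + u) + t(m + m)) + t((p + q) + q + p + q + p)
Simplify inside:  t(t((u + t(p)) + u) + t(m + m))  →  t(t(m + m) + t(t(p)))
Inside:  t((p + q) + q + p + q + p)  →  t(p + p + p + q + q + q)
Sort:  t(p + p + p + q + q + q) + t(t(m + m) + t(t(p)))
Put back:  t(t(t(p + p + p + q + q + q) + t(t(m + m) + t(t(p)))))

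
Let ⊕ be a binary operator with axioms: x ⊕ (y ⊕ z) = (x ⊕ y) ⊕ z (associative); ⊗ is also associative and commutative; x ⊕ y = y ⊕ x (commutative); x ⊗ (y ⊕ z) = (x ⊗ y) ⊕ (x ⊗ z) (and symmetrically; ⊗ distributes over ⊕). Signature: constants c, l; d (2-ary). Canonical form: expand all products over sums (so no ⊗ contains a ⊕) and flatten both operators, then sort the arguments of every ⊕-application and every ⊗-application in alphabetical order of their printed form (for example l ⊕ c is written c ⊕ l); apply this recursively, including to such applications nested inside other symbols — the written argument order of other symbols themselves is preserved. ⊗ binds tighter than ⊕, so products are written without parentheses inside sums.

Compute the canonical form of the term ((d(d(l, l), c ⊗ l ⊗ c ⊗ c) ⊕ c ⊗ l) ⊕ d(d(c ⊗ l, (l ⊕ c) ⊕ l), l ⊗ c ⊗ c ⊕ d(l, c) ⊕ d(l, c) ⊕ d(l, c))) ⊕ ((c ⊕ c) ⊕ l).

Flatten:  d(d(l, l), c ⊗ c ⊗ c ⊗ l) ⊕ c ⊗ l ⊕ d(d(c ⊗ l, c ⊕ l ⊕ l), c ⊗ c ⊗ l ⊕ d(l, c) ⊕ d(l, c) ⊕ d(l, c)) ⊕ c ⊕ c ⊕ l
Sort:  c ⊕ c ⊕ c ⊗ l ⊕ d(d(c ⊗ l, c ⊕ l ⊕ l), c ⊗ c ⊗ l ⊕ d(l, c) ⊕ d(l, c) ⊕ d(l, c)) ⊕ d(d(l, l), c ⊗ c ⊗ c ⊗ l) ⊕ l

Answer: c ⊕ c ⊕ c ⊗ l ⊕ d(d(c ⊗ l, c ⊕ l ⊕ l), c ⊗ c ⊗ l ⊕ d(l, c) ⊕ d(l, c) ⊕ d(l, c)) ⊕ d(d(l, l), c ⊗ c ⊗ c ⊗ l) ⊕ l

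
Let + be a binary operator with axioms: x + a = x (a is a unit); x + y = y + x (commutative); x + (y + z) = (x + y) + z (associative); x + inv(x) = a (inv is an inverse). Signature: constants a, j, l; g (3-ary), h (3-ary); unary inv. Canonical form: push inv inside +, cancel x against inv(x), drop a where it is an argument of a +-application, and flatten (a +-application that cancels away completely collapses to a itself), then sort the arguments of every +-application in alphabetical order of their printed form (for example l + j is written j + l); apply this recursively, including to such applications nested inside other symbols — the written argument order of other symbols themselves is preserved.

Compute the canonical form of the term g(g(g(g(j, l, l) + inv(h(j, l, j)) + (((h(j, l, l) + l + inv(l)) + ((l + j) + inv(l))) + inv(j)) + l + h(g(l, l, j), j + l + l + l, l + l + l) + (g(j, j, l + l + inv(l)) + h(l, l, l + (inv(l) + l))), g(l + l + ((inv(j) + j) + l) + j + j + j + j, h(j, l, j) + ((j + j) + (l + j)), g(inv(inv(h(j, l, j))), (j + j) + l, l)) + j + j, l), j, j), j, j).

Descend into:  g(j, l, l) + inv(h(j, l, j)) + (((h(j, l, l) + l + inv(l)) + ((l + j) + inv(l))) + inv(j)) + l + h(g(l, l, j), j + l + l + l, l + l + l) + (g(j, j, l + l + inv(l)) + h(l, l, l + (inv(l) + l)))
Inverses cancel:  j cancels
Combine occurrences:  g(j, l, l) + inv(h(j, l, j)) + h(j, l, l) + l + h(g(l, l, j), j + l + l + l, l + l + l) + g(j, j, l) + h(l, l, l)
Order the arguments:  g(j, j, l) + g(j, l, l) + h(g(l, l, j), j + l + l + l, l + l + l) + h(j, l, l) + h(l, l, l) + inv(h(j, l, j)) + l
Put back:  g(g(g(g(j, j, l) + g(j, l, l) + h(g(l, l, j), j + l + l + l, l + l + l) + h(j, l, l) + h(l, l, l) + inv(h(j, l, j)) + l, g(j + j + j + j + l + l + l, h(j, l, j) + j + j + j + l, g(h(j, l, j), j + j + l, l)) + j + j, l), j, j), j, j)

Answer: g(g(g(g(j, j, l) + g(j, l, l) + h(g(l, l, j), j + l + l + l, l + l + l) + h(j, l, l) + h(l, l, l) + inv(h(j, l, j)) + l, g(j + j + j + j + l + l + l, h(j, l, j) + j + j + j + l, g(h(j, l, j), j + j + l, l)) + j + j, l), j, j), j, j)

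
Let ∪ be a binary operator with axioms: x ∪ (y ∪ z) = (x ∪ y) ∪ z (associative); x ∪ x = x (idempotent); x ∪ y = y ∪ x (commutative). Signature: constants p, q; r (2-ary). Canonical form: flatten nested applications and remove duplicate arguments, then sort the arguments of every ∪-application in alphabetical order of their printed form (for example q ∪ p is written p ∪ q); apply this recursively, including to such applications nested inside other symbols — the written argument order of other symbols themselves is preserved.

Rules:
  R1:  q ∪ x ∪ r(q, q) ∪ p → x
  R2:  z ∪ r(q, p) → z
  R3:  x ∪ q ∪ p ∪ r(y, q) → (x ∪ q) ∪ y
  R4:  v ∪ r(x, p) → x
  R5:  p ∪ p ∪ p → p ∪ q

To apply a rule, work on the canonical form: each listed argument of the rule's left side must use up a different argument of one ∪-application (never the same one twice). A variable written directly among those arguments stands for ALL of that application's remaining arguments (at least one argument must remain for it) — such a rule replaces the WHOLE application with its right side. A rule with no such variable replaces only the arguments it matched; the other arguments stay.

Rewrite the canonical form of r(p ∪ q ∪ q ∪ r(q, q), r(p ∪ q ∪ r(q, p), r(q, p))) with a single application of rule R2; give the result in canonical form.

Canonical form:  r(p ∪ q ∪ r(q, q), r(p ∪ q ∪ r(q, p), r(q, p)))
Apply R2:  consuming r(q, p);  z := p ∪ q
The variable takes the whole remainder — replace the entire application.
New term:  r(p ∪ q ∪ r(q, q), r(p ∪ q, r(q, p)))

Answer: r(p ∪ q ∪ r(q, q), r(p ∪ q, r(q, p)))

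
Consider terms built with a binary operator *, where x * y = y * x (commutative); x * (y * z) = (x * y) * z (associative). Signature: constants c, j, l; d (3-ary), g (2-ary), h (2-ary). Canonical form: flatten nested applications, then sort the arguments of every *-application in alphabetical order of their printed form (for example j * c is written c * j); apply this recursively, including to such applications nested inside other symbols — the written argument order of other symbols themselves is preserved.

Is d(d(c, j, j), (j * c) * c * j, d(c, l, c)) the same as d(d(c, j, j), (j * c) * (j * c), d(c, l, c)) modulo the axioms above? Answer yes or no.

Answer: yes — both canonical forms are d(d(c, j, j), c * c * j * j, d(c, l, c))

Derivation:
Left:  d(d(c, j, j), (j * c) * c * j, d(c, l, c))
  Work inside:  (j * c) * c * j
  Un-nest:  j * c * c * j
  Sort arguments:  c * c * j * j
  Reassemble:  d(d(c, j, j), c * c * j * j, d(c, l, c))
Right:  d(d(c, j, j), (j * c) * (j * c), d(c, l, c))
  Work inside:  (j * c) * (j * c)
  Flatten:  j * c * j * c
  Sort arguments:  c * c * j * j
  Rebuild:  d(d(c, j, j), c * c * j * j, d(c, l, c))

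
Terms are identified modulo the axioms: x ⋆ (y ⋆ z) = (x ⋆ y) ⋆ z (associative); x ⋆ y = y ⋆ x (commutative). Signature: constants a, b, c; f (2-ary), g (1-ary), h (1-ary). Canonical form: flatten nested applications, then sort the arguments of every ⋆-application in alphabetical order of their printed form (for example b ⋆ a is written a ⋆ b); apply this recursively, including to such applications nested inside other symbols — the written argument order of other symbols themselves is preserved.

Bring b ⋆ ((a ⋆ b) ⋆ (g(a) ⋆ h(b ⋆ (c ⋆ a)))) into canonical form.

Un-nest:  b ⋆ a ⋆ b ⋆ g(a) ⋆ h(b ⋆ (c ⋆ a))
Inside:  h(b ⋆ (c ⋆ a))  →  h(a ⋆ b ⋆ c)
Sort:  a ⋆ b ⋆ b ⋆ g(a) ⋆ h(a ⋆ b ⋆ c)

Answer: a ⋆ b ⋆ b ⋆ g(a) ⋆ h(a ⋆ b ⋆ c)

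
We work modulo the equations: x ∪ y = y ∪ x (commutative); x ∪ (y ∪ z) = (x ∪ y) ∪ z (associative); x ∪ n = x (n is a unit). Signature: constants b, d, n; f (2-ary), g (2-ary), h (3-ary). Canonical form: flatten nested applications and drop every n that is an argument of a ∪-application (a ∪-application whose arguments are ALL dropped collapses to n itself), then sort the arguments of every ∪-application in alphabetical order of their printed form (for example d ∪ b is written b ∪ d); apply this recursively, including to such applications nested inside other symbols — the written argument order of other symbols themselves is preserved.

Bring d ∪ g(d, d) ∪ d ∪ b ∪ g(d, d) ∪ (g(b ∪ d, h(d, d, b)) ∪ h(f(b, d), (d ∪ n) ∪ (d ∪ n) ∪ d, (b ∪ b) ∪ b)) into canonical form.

Answer: b ∪ d ∪ d ∪ g(b ∪ d, h(d, d, b)) ∪ g(d, d) ∪ g(d, d) ∪ h(f(b, d), d ∪ d ∪ d, b ∪ b ∪ b)

Derivation:
Un-nest:  d ∪ g(d, d) ∪ d ∪ b ∪ g(d, d) ∪ g(b ∪ d, h(d, d, b)) ∪ h(f(b, d), (d ∪ n) ∪ (d ∪ n) ∪ d, (b ∪ b) ∪ b)
Inside:  h(f(b, d), (d ∪ n) ∪ (d ∪ n) ∪ d, (b ∪ b) ∪ b)  →  h(f(b, d), d ∪ d ∪ d, b ∪ b ∪ b)
Sort arguments:  b ∪ d ∪ d ∪ g(b ∪ d, h(d, d, b)) ∪ g(d, d) ∪ g(d, d) ∪ h(f(b, d), d ∪ d ∪ d, b ∪ b ∪ b)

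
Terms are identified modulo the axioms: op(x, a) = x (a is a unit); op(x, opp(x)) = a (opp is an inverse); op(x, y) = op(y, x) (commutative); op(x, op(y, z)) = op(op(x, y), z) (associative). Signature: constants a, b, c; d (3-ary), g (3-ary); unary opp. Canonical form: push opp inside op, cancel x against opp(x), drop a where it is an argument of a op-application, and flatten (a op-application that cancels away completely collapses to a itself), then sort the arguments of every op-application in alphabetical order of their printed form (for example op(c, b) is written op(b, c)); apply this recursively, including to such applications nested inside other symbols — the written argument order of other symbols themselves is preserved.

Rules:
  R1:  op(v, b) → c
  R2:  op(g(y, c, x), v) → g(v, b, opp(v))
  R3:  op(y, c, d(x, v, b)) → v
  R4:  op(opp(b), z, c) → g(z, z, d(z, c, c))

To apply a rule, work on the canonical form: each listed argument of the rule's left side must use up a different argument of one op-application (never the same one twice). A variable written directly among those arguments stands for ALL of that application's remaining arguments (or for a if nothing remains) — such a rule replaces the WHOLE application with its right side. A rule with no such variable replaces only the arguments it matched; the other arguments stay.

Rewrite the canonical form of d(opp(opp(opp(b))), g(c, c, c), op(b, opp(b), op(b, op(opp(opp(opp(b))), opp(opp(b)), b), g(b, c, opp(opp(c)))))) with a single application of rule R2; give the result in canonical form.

Answer: d(opp(b), g(c, c, c), g(op(b, b), b, op(opp(b), opp(b))))

Derivation:
Canonical form:  d(opp(b), g(c, c, c), op(b, b, g(b, c, c)))
R2 matches:  uses g(b, c, c);  v := op(b, b), x := c, y := b
The extension variable absorbs all remaining arguments, so the whole application is rewritten.
New term:  d(opp(b), g(c, c, c), g(op(b, b), b, op(opp(b), opp(b))))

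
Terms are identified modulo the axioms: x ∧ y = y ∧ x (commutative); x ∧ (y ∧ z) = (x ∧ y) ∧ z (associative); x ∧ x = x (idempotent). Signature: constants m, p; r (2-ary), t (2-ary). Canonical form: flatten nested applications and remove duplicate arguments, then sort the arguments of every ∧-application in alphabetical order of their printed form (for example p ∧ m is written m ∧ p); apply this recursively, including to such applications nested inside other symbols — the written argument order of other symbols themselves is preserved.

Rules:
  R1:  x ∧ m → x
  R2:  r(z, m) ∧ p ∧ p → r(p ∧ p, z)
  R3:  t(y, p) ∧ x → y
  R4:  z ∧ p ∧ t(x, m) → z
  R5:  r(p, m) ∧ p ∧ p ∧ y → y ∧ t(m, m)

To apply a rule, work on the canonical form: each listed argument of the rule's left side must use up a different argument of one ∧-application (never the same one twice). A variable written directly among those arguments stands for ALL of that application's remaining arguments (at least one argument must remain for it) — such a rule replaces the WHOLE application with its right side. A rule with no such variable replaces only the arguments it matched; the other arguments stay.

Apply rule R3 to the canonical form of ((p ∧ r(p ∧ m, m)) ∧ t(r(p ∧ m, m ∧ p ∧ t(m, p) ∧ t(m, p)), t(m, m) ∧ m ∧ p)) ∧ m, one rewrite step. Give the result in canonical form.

Canonical form:  m ∧ p ∧ r(m ∧ p, m) ∧ t(r(m ∧ p, m ∧ p ∧ t(m, p)), m ∧ p ∧ t(m, m))
Match R3:  consume t(m, p);  x := m ∧ p, y := m
The extension variable absorbs all remaining arguments, so the whole application is rewritten.
Giving:  m ∧ p ∧ r(m ∧ p, m) ∧ t(r(m ∧ p, m), m ∧ p ∧ t(m, m))

Answer: m ∧ p ∧ r(m ∧ p, m) ∧ t(r(m ∧ p, m), m ∧ p ∧ t(m, m))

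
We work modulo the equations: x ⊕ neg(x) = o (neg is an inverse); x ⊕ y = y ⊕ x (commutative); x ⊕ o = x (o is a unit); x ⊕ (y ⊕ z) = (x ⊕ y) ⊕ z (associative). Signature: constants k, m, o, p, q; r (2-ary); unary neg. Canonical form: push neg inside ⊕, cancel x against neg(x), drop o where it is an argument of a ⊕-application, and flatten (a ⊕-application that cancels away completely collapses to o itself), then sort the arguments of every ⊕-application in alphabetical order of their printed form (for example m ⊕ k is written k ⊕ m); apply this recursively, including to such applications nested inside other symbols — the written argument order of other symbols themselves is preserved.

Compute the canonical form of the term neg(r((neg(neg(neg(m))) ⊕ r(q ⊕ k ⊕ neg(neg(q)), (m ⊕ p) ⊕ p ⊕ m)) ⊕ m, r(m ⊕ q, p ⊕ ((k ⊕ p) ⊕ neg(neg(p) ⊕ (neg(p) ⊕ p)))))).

Answer: neg(r(r(k ⊕ q ⊕ q, m ⊕ m ⊕ p ⊕ p), r(m ⊕ q, k ⊕ p ⊕ p ⊕ p)))

Derivation:
Push neg inside:  distribute neg over ⊕ and collapse double neg
Collect terms:  neg(r(r(k ⊕ q ⊕ q, m ⊕ m ⊕ p ⊕ p), r(m ⊕ q, k ⊕ p ⊕ p ⊕ p)))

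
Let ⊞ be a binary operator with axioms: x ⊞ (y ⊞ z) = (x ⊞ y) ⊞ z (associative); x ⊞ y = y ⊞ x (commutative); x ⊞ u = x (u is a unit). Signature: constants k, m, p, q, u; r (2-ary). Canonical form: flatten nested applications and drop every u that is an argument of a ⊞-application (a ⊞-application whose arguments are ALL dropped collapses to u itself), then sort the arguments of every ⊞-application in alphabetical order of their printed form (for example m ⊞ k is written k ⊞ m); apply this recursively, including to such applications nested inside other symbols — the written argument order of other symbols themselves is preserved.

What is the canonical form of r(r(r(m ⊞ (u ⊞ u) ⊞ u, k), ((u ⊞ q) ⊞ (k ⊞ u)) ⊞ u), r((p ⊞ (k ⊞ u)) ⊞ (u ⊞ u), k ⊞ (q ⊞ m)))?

Answer: r(r(r(m, k), k ⊞ q), r(k ⊞ p, k ⊞ m ⊞ q))

Derivation:
Focus inside:  (p ⊞ (k ⊞ u)) ⊞ (u ⊞ u)
Merge nested applications:  p ⊞ k ⊞ u ⊞ u ⊞ u
Drop the unit:  drop u (×3)
Sort arguments:  k ⊞ p
Rebuild:  r(r(r(m, k), k ⊞ q), r(k ⊞ p, k ⊞ m ⊞ q))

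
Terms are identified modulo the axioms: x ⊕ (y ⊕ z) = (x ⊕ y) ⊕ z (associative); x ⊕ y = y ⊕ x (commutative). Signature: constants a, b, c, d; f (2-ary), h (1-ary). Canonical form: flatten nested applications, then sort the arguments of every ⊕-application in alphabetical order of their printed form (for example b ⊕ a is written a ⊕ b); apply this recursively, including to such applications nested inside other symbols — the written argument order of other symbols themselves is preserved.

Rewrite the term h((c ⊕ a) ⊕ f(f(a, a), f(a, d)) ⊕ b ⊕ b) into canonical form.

Answer: h(a ⊕ b ⊕ b ⊕ c ⊕ f(f(a, a), f(a, d)))

Derivation:
Work inside:  (c ⊕ a) ⊕ f(f(a, a), f(a, d)) ⊕ b ⊕ b
Merge nested applications:  c ⊕ a ⊕ f(f(a, a), f(a, d)) ⊕ b ⊕ b
Order the arguments:  a ⊕ b ⊕ b ⊕ c ⊕ f(f(a, a), f(a, d))
Reassemble:  h(a ⊕ b ⊕ b ⊕ c ⊕ f(f(a, a), f(a, d)))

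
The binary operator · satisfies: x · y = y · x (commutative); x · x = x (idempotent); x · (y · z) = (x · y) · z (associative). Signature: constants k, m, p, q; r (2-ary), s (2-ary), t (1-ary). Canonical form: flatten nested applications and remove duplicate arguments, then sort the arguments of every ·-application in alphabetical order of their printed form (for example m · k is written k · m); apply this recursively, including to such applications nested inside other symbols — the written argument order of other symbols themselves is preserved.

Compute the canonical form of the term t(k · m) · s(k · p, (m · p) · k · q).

Canonicalize subterm:  s(k · p, (m · p) · k · q)  →  s(k · p, k · m · p · q)
Order the arguments:  s(k · p, k · m · p · q) · t(k · m)

Answer: s(k · p, k · m · p · q) · t(k · m)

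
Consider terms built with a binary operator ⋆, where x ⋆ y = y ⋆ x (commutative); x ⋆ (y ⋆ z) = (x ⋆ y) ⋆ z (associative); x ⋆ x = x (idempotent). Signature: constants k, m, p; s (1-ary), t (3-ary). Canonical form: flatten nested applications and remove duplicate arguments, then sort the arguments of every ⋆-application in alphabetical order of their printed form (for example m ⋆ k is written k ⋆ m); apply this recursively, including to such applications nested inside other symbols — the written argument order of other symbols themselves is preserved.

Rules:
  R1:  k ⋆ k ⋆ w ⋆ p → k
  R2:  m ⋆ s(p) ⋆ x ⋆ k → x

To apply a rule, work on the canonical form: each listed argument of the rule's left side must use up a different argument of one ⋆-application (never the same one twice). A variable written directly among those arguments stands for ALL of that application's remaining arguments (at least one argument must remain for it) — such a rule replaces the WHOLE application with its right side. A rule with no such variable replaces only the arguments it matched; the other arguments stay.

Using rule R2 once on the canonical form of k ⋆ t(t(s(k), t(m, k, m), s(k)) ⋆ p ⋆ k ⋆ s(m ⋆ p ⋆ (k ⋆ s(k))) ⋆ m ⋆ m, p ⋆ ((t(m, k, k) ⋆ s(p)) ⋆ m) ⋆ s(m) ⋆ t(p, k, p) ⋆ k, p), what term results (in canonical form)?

Canonical form:  k ⋆ t(k ⋆ m ⋆ p ⋆ s(k ⋆ m ⋆ p ⋆ s(k)) ⋆ t(s(k), t(m, k, m), s(k)), k ⋆ m ⋆ p ⋆ s(m) ⋆ s(p) ⋆ t(m, k, k) ⋆ t(p, k, p), p)
R2 matches:  uses k, m, s(p);  x := p ⋆ s(m) ⋆ t(m, k, k) ⋆ t(p, k, p)
The variable takes the whole remainder — replace the entire application.
Result:  k ⋆ t(k ⋆ m ⋆ p ⋆ s(k ⋆ m ⋆ p ⋆ s(k)) ⋆ t(s(k), t(m, k, m), s(k)), p ⋆ s(m) ⋆ t(m, k, k) ⋆ t(p, k, p), p)

Answer: k ⋆ t(k ⋆ m ⋆ p ⋆ s(k ⋆ m ⋆ p ⋆ s(k)) ⋆ t(s(k), t(m, k, m), s(k)), p ⋆ s(m) ⋆ t(m, k, k) ⋆ t(p, k, p), p)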